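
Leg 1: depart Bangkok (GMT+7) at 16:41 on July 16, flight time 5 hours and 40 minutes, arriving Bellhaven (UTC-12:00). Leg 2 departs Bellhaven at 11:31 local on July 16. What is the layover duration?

Convert departure to UTC: 16:41 − 7:00 = 09:41 UTC on Jul 16.
Add 5 hours 40 minutes flight time → 15:21 UTC.
Bellhaven is UTC−12:00, so local arrival = 15:21 − 12:00 = 03:21 on Jul 16.
Layover = 11:31 − 03:21 = 8 hours 10 minutes.

8 hours 10 minutes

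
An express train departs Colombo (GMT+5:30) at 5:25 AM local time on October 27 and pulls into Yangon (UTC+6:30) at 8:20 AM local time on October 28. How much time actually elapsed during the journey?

25 hours 55 minutes

Yangon is 1:00 ahead of Colombo.
Clock-face elapsed time (ignoring zones) is 26 hours 55 minutes.
Actual elapsed = 26 hours 55 minutes − 1:00 = 25 hours 55 minutes.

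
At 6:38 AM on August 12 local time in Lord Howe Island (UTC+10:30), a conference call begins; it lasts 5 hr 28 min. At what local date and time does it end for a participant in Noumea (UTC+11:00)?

12:36 PM on August 12

Convert start to UTC: 6:38 AM − 10:30 = 8:08 PM UTC on Aug 11.
Add 5 hours and 28 minutes duration → 1:36 AM UTC (Aug 12).
Noumea is UTC+11:00, so local end time = 1:36 AM + 11:00 = 12:36 PM on Aug 12.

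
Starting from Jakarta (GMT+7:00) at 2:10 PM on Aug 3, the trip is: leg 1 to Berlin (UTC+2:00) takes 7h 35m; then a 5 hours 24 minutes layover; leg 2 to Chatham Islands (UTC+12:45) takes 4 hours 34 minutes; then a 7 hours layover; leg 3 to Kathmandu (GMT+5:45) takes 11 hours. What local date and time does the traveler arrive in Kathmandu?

12:28 AM on August 5

Convert departure to UTC: 2:10 PM − 7:00 = 7:10 AM UTC on Aug 3.
Add 7 hours 35 minutes leg 1 → 2:45 PM UTC.
Add 5 hours 24 minutes layover in Berlin → 8:09 PM UTC.
Add 4 hours 34 minutes leg 2 → 12:43 AM UTC (Aug 4).
Add 7 hours layover in Chatham Islands → 7:43 AM UTC.
Add 11 hours leg 3 → 6:43 PM UTC.
Kathmandu is UTC+5:45, so local arrival = 6:43 PM + 5:45 = 12:28 AM on Aug 5.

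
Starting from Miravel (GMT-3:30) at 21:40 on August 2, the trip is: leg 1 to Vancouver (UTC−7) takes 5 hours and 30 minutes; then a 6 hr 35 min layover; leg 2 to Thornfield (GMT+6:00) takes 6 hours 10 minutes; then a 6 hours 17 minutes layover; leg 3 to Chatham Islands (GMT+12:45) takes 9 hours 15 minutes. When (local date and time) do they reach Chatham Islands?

23:42 on August 4

Convert departure to UTC: 21:40 + 3:30 = 01:10 UTC on Aug 3.
Add 5 hours 30 minutes leg 1 → 06:40 UTC.
Add 6 hours 35 minutes layover in Vancouver → 13:15 UTC.
Add 6 hours 10 minutes leg 2 → 19:25 UTC.
Add 6 hours and 17 minutes layover in Thornfield → 01:42 UTC (Aug 4).
Add 9 hours and 15 minutes leg 3 → 10:57 UTC.
Chatham Islands is UTC+12:45, so local arrival = 10:57 + 12:45 = 23:42 on Aug 4.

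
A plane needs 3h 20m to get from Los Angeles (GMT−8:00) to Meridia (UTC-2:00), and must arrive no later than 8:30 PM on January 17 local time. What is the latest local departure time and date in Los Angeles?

11:10 AM on January 17

Target arrival in UTC: 8:30 PM + 2:00 = 10:30 PM on Jan 17.
Subtract 3 hours 20 minutes → departure 7:10 PM UTC on Jan 17.
Los Angeles is UTC−8:00: 7:10 PM − 8:00 = 11:10 AM on Jan 17.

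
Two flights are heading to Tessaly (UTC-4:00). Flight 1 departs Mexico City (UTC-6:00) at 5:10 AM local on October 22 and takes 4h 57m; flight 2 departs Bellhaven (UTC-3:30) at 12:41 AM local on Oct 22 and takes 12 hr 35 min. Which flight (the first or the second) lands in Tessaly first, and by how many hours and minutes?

the first, by 39 minutes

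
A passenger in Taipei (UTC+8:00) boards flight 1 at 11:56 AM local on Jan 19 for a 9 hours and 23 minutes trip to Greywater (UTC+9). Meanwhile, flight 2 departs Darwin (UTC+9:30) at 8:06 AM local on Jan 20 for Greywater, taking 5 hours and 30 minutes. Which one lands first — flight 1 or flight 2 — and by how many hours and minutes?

Flight 1 in UTC: 11:56 AM − 8:00 = 3:56 AM on Jan 19.
+9 hours and 23 minutes → arrive 1:19 PM UTC on Jan 19.
Flight 2 in UTC: 8:06 AM − 9:30 = 10:36 PM on Jan 19.
+5 hours and 30 minutes → arrive 4:06 AM UTC on Jan 20.
Flight 1 lands earlier by 14 hours 47 minutes.

the first, by 14 hours 47 minutes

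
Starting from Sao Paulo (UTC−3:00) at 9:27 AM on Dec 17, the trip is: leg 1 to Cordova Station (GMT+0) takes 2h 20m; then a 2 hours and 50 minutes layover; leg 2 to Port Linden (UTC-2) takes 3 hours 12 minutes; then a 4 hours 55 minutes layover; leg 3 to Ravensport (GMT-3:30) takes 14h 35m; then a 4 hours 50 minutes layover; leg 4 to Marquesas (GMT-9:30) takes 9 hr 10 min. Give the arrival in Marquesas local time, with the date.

Convert departure to UTC: 9:27 AM + 3:00 = 12:27 PM UTC on Dec 17.
Add 2 hours 20 minutes leg 1 → 2:47 PM UTC.
Add 2 hours 50 minutes layover in Cordova Station → 5:37 PM UTC.
Add 3 hours 12 minutes leg 2 → 8:49 PM UTC.
Add 4 hours and 55 minutes layover in Port Linden → 1:44 AM UTC (Dec 18).
Add 14 hours 35 minutes leg 3 → 4:19 PM UTC.
Add 4 hours 50 minutes layover in Ravensport → 9:09 PM UTC.
Add 9 hours 10 minutes leg 4 → 6:19 AM UTC (Dec 19).
Marquesas is UTC−9:30, so local arrival = 6:19 AM − 9:30 = 8:49 PM on Dec 18.

8:49 PM on December 18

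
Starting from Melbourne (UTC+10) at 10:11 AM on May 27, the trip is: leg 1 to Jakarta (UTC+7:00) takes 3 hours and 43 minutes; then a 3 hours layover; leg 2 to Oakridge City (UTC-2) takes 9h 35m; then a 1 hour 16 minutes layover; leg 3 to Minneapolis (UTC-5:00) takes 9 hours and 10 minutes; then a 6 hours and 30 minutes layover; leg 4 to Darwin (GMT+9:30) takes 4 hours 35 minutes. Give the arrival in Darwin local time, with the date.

11:30 PM on May 28

Convert departure to UTC: 10:11 AM − 10:00 = 12:11 AM UTC on May 27.
Add 3 hours 43 minutes leg 1 → 3:54 AM UTC.
Add 3 hours layover in Jakarta → 6:54 AM UTC.
Add 9 hours 35 minutes leg 2 → 4:29 PM UTC.
Add 1 hour and 16 minutes layover in Oakridge City → 5:45 PM UTC.
Add 9 hours and 10 minutes leg 3 → 2:55 AM UTC (May 28).
Add 6 hours and 30 minutes layover in Minneapolis → 9:25 AM UTC.
Add 4 hours 35 minutes leg 4 → 2:00 PM UTC.
Darwin is UTC+9:30, so local arrival = 2:00 PM + 9:30 = 11:30 PM on May 28.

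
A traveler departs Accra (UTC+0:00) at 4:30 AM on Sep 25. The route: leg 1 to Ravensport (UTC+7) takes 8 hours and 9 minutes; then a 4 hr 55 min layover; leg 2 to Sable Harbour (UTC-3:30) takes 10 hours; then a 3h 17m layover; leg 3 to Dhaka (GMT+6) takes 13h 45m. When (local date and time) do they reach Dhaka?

2:36 AM on September 27

Accra is at UTC+0, so departure is already 4:30 AM UTC on Sep 25.
Add 8 hours 9 minutes leg 1 → 12:39 PM UTC.
Add 4 hours and 55 minutes layover in Ravensport → 5:34 PM UTC.
Add 10 hours leg 2 → 3:34 AM UTC (Sep 26).
Add 3 hours and 17 minutes layover in Sable Harbour → 6:51 AM UTC.
Add 13 hours 45 minutes leg 3 → 8:36 PM UTC.
Dhaka is UTC+6:00, so local arrival = 8:36 PM + 6:00 = 2:36 AM on Sep 27.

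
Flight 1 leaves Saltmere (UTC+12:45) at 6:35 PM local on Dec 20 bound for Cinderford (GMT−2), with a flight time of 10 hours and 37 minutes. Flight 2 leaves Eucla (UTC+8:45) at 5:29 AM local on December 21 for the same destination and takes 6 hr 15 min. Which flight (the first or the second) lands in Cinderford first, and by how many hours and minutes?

Flight 1 in UTC: 6:35 PM − 12:45 = 5:50 AM on Dec 20.
+10 hours 37 minutes → arrive 4:27 PM UTC on Dec 20.
Flight 2 in UTC: 5:29 AM − 8:45 = 8:44 PM on Dec 20.
+6 hours 15 minutes → arrive 2:59 AM UTC on Dec 21.
Flight 1 lands earlier by 10 hours 32 minutes.

the first, by 10 hours 32 minutes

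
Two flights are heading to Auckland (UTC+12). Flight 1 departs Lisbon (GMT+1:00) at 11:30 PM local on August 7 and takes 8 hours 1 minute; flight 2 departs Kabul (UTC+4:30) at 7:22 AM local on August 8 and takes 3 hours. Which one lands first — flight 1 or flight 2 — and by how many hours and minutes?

the second, by 39 minutes

Flight 1 in UTC: 11:30 PM − 1:00 = 10:30 PM on Aug 7.
+8 hours 1 minute → arrive 6:31 AM UTC on Aug 8.
Flight 2 in UTC: 7:22 AM − 4:30 = 2:52 AM on Aug 8.
+3 hours → arrive 5:52 AM UTC on Aug 8.
Flight 2 lands earlier by 39 minutes.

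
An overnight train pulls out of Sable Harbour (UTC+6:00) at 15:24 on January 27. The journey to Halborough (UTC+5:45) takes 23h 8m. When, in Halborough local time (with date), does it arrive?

Convert departure to UTC: 15:24 − 6:00 = 09:24 UTC on Jan 27.
Add 23 hours and 8 minutes travel time → 08:32 UTC (Jan 28).
Halborough is UTC+5:45, so local arrival = 08:32 + 5:45 = 14:17 on Jan 28.

14:17 on Jan 28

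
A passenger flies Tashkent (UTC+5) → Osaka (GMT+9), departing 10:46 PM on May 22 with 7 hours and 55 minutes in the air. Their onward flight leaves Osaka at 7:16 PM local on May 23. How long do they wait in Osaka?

8 hours 35 minutes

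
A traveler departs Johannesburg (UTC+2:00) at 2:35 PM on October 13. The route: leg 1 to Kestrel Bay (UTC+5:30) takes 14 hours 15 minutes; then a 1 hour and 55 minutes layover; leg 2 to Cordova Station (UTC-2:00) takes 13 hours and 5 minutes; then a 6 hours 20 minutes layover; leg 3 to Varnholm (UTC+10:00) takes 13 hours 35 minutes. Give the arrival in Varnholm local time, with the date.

Convert departure to UTC: 2:35 PM − 2:00 = 12:35 PM UTC on Oct 13.
Add 14 hours and 15 minutes leg 1 → 2:50 AM UTC (Oct 14).
Add 1 hour 55 minutes layover in Kestrel Bay → 4:45 AM UTC.
Add 13 hours and 5 minutes leg 2 → 5:50 PM UTC.
Add 6 hours and 20 minutes layover in Cordova Station → 12:10 AM UTC (Oct 15).
Add 13 hours 35 minutes leg 3 → 1:45 PM UTC.
Varnholm is UTC+10:00, so local arrival = 1:45 PM + 10:00 = 11:45 PM on Oct 15.

11:45 PM on October 15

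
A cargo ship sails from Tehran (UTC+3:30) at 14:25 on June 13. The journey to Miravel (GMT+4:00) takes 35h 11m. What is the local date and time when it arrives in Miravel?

Convert departure to UTC: 14:25 − 3:30 = 10:55 UTC on Jun 13.
Add 35 hours 11 minutes travel time → 22:06 UTC (Jun 14).
Miravel is UTC+4:00, so local arrival = 22:06 + 4:00 = 02:06 on Jun 15.

02:06 on Jun 15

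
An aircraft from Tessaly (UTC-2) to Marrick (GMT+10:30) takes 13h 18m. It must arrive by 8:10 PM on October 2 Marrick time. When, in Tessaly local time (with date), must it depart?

Target arrival in UTC: 8:10 PM − 10:30 = 9:40 AM on Oct 2.
Subtract 13 hours and 18 minutes → departure 8:22 PM UTC on Oct 1.
Tessaly is UTC−2:00: 8:22 PM − 2:00 = 6:22 PM on Oct 1.

6:22 PM on October 1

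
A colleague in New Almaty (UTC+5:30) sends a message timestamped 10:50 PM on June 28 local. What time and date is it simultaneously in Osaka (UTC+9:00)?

2:20 AM on June 29

In UTC: 10:50 PM − 5:30 = 5:20 PM on Jun 28.
Osaka is UTC+9:00: 5:20 PM + 9:00 = 2:20 AM on Jun 29.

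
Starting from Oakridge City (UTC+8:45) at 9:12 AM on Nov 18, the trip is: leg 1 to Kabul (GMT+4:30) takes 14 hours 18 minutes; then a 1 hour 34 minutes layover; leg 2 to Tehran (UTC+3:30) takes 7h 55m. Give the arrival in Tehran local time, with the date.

3:44 AM on November 19

Convert departure to UTC: 9:12 AM − 8:45 = 12:27 AM UTC on Nov 18.
Add 14 hours 18 minutes leg 1 → 2:45 PM UTC.
Add 1 hour 34 minutes layover in Kabul → 4:19 PM UTC.
Add 7 hours and 55 minutes leg 2 → 12:14 AM UTC (Nov 19).
Tehran is UTC+3:30, so local arrival = 12:14 AM + 3:30 = 3:44 AM on Nov 19.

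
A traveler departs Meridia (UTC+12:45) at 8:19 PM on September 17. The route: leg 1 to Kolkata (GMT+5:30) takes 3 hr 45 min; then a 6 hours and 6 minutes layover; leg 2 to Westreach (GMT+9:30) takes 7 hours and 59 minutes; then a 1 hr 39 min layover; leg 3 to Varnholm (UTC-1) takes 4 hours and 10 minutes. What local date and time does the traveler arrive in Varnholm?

Convert departure to UTC: 8:19 PM − 12:45 = 7:34 AM UTC on Sep 17.
Add 3 hours 45 minutes leg 1 → 11:19 AM UTC.
Add 6 hours and 6 minutes layover in Kolkata → 5:25 PM UTC.
Add 7 hours and 59 minutes leg 2 → 1:24 AM UTC (Sep 18).
Add 1 hour and 39 minutes layover in Westreach → 3:03 AM UTC.
Add 4 hours and 10 minutes leg 3 → 7:13 AM UTC.
Varnholm is UTC−1:00, so local arrival = 7:13 AM − 1:00 = 6:13 AM on Sep 18.

6:13 AM on September 18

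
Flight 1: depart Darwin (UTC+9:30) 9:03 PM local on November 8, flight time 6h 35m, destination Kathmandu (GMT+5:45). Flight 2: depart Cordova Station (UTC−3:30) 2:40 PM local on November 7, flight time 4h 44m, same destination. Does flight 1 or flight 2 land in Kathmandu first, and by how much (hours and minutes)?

Flight 1 in UTC: 9:03 PM − 9:30 = 11:33 AM on Nov 8.
+6 hours and 35 minutes → arrive 6:08 PM UTC on Nov 8.
Flight 2 in UTC: 2:40 PM + 3:30 = 6:10 PM on Nov 7.
+4 hours and 44 minutes → arrive 10:54 PM UTC on Nov 7.
Flight 2 lands earlier by 19 hours 14 minutes.

the second, by 19 hours 14 minutes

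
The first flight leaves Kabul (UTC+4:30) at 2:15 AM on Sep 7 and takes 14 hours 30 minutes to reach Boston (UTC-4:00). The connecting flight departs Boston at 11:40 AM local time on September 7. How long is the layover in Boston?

3 hours 25 minutes

Convert departure to UTC: 2:15 AM − 4:30 = 9:45 PM UTC on Sep 6.
Add 14 hours 30 minutes flight time → 12:15 PM UTC (Sep 7).
Boston is UTC−4:00, so local arrival = 12:15 PM − 4:00 = 8:15 AM on Sep 7.
Layover = 11:40 AM − 8:15 AM = 3 hours 25 minutes.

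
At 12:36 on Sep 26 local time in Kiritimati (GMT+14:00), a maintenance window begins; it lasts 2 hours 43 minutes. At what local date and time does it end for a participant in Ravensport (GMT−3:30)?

Convert start to UTC: 12:36 − 14:00 = 22:36 UTC on Sep 25.
Add 2 hours 43 minutes duration → 01:19 UTC (Sep 26).
Ravensport is UTC−3:30, so local end time = 01:19 − 3:30 = 21:49 on Sep 25.

21:49 on September 25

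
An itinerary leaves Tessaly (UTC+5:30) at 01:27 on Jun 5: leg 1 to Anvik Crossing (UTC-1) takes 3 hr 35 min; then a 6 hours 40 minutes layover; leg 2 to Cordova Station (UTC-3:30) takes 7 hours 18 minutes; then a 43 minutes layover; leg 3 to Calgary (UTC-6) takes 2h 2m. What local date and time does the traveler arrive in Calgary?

10:15 on June 5

Convert departure to UTC: 01:27 − 5:30 = 19:57 UTC on Jun 4.
Add 3 hours and 35 minutes leg 1 → 23:32 UTC.
Add 6 hours and 40 minutes layover in Anvik Crossing → 06:12 UTC (Jun 5).
Add 7 hours 18 minutes leg 2 → 13:30 UTC.
Add 43 minutes layover in Cordova Station → 14:13 UTC.
Add 2 hours 2 minutes leg 3 → 16:15 UTC.
Calgary is UTC−6:00, so local arrival = 16:15 − 6:00 = 10:15 on Jun 5.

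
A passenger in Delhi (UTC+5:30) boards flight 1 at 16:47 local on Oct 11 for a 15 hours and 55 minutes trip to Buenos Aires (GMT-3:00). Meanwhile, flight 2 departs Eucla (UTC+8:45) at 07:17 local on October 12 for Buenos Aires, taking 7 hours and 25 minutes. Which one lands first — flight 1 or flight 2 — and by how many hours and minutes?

the first, by 2 hours 45 minutes

Flight 1 in UTC: 16:47 − 5:30 = 11:17 on Oct 11.
+15 hours and 55 minutes → arrive 03:12 UTC on Oct 12.
Flight 2 in UTC: 07:17 − 8:45 = 22:32 on Oct 11.
+7 hours 25 minutes → arrive 05:57 UTC on Oct 12.
Flight 1 lands earlier by 2 hours 45 minutes.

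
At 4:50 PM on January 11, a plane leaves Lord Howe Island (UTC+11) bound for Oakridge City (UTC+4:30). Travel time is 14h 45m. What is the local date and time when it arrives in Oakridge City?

1:05 AM on January 12

Oakridge City is 6:30 behind Lord Howe Island.
After 14 hours 45 minutes it is 7:35 AM (Jan 12) in Lord Howe Island.
Shift by the zone difference: 7:35 AM − 6:30 = 1:05 AM on Jan 12 in Oakridge City.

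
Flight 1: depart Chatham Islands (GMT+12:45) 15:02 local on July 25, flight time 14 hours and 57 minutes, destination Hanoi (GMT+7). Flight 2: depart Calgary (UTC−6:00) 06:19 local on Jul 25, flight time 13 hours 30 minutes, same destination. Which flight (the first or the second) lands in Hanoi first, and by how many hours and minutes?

Flight 1 in UTC: 15:02 − 12:45 = 02:17 on Jul 25.
+14 hours 57 minutes → arrive 17:14 UTC on Jul 25.
Flight 2 in UTC: 06:19 + 6:00 = 12:19 on Jul 25.
+13 hours and 30 minutes → arrive 01:49 UTC on Jul 26.
Flight 1 lands earlier by 8 hours 35 minutes.

the first, by 8 hours 35 minutes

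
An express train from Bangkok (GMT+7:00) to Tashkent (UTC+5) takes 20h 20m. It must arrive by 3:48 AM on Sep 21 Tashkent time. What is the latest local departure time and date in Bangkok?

Target arrival in UTC: 3:48 AM − 5:00 = 10:48 PM on Sep 20.
Subtract 20 hours and 20 minutes → departure 2:28 AM UTC on Sep 20.
Bangkok is UTC+7:00: 2:28 AM + 7:00 = 9:28 AM on Sep 20.

9:28 AM on Sep 20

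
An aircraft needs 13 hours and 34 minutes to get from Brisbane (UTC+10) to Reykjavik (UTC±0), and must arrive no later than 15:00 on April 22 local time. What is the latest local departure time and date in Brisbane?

Target arrival is already UTC: 15:00 on Apr 22.
Subtract 13 hours and 34 minutes → departure 01:26 UTC on Apr 22.
Brisbane is UTC+10:00: 01:26 + 10:00 = 11:26 on Apr 22.

11:26 on Apr 22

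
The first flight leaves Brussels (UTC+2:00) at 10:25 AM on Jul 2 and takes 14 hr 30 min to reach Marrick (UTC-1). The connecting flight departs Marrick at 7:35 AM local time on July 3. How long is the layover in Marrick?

9 hours 40 minutes

Convert departure to UTC: 10:25 AM − 2:00 = 8:25 AM UTC on Jul 2.
Add 14 hours and 30 minutes flight time → 10:55 PM UTC.
Marrick is UTC−1:00, so local arrival = 10:55 PM − 1:00 = 9:55 PM on Jul 2.
Layover = 7:35 AM − 9:55 PM (+1 day) = 9 hours 40 minutes.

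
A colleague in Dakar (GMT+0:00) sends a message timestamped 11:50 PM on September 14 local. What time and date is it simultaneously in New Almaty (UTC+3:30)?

Dakar is UTC+0 so that is 11:50 PM UTC.
New Almaty is UTC+3:30: 11:50 PM + 3:30 = 3:20 AM on Sep 15.

3:20 AM on September 15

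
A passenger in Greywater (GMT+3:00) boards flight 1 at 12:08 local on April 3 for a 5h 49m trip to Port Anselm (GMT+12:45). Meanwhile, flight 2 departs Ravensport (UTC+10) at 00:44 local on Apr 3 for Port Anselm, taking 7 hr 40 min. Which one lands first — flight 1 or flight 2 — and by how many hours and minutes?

Flight 1 in UTC: 12:08 − 3:00 = 09:08 on Apr 3.
+5 hours 49 minutes → arrive 14:57 UTC on Apr 3.
Flight 2 in UTC: 00:44 − 10:00 = 14:44 on Apr 2.
+7 hours and 40 minutes → arrive 22:24 UTC on Apr 2.
Flight 2 lands earlier by 16 hours 33 minutes.

the second, by 16 hours 33 minutes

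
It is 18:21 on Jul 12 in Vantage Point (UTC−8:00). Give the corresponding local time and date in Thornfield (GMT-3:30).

Thornfield is 4:30 ahead of Vantage Point.
Shift by the zone difference: 18:21 + 4:30 = 22:51 on Jul 12 in Thornfield.

22:51 on July 12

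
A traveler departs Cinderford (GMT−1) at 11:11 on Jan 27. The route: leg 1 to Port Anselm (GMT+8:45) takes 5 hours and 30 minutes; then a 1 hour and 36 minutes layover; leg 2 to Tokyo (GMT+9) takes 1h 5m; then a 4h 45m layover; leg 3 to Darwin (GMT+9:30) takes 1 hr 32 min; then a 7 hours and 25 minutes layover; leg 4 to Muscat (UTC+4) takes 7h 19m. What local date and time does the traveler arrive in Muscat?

Convert departure to UTC: 11:11 + 1:00 = 12:11 UTC on Jan 27.
Add 5 hours 30 minutes leg 1 → 17:41 UTC.
Add 1 hour 36 minutes layover in Port Anselm → 19:17 UTC.
Add 1 hour and 5 minutes leg 2 → 20:22 UTC.
Add 4 hours and 45 minutes layover in Tokyo → 01:07 UTC (Jan 28).
Add 1 hour and 32 minutes leg 3 → 02:39 UTC.
Add 7 hours 25 minutes layover in Darwin → 10:04 UTC.
Add 7 hours and 19 minutes leg 4 → 17:23 UTC.
Muscat is UTC+4:00, so local arrival = 17:23 + 4:00 = 21:23 on Jan 28.

21:23 on January 28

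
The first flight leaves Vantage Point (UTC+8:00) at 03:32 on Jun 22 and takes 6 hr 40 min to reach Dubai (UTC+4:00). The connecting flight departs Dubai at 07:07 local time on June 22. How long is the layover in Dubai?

55 minutes

Convert departure to UTC: 03:32 − 8:00 = 19:32 UTC on Jun 21.
Add 6 hours 40 minutes flight time → 02:12 UTC (Jun 22).
Dubai is UTC+4:00, so local arrival = 02:12 + 4:00 = 06:12 on Jun 22.
Layover = 07:07 − 06:12 = 55 minutes.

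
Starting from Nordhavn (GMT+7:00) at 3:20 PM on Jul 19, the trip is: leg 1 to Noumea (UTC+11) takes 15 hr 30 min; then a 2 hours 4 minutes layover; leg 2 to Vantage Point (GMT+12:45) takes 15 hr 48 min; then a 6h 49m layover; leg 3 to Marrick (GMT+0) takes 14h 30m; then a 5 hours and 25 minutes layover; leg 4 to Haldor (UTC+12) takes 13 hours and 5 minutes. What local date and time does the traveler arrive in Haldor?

Convert departure to UTC: 3:20 PM − 7:00 = 8:20 AM UTC on Jul 19.
Add 15 hours 30 minutes leg 1 → 11:50 PM UTC.
Add 2 hours 4 minutes layover in Noumea → 1:54 AM UTC (Jul 20).
Add 15 hours and 48 minutes leg 2 → 5:42 PM UTC.
Add 6 hours 49 minutes layover in Vantage Point → 12:31 AM UTC (Jul 21).
Add 14 hours 30 minutes leg 3 → 3:01 PM UTC.
Add 5 hours 25 minutes layover in Marrick → 8:26 PM UTC.
Add 13 hours 5 minutes leg 4 → 9:31 AM UTC (Jul 22).
Haldor is UTC+12:00, so local arrival = 9:31 AM + 12:00 = 9:31 PM on Jul 22.

9:31 PM on Jul 22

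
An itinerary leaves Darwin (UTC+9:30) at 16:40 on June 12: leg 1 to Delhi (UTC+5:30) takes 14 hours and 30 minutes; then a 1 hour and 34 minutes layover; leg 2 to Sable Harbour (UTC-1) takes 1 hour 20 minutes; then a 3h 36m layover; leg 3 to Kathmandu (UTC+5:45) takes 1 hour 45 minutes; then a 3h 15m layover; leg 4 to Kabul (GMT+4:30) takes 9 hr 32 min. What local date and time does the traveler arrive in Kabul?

23:12 on June 13

Convert departure to UTC: 16:40 − 9:30 = 07:10 UTC on Jun 12.
Add 14 hours 30 minutes leg 1 → 21:40 UTC.
Add 1 hour and 34 minutes layover in Delhi → 23:14 UTC.
Add 1 hour and 20 minutes leg 2 → 00:34 UTC (Jun 13).
Add 3 hours 36 minutes layover in Sable Harbour → 04:10 UTC.
Add 1 hour 45 minutes leg 3 → 05:55 UTC.
Add 3 hours 15 minutes layover in Kathmandu → 09:10 UTC.
Add 9 hours and 32 minutes leg 4 → 18:42 UTC.
Kabul is UTC+4:30, so local arrival = 18:42 + 4:30 = 23:12 on Jun 13.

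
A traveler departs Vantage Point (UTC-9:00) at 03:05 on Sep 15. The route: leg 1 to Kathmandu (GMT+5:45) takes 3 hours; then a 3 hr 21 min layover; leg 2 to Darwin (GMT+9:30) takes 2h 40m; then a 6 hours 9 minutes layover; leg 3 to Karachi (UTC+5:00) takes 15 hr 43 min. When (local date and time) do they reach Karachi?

23:58 on September 16

Convert departure to UTC: 03:05 + 9:00 = 12:05 UTC on Sep 15.
Add 3 hours leg 1 → 15:05 UTC.
Add 3 hours and 21 minutes layover in Kathmandu → 18:26 UTC.
Add 2 hours and 40 minutes leg 2 → 21:06 UTC.
Add 6 hours and 9 minutes layover in Darwin → 03:15 UTC (Sep 16).
Add 15 hours and 43 minutes leg 3 → 18:58 UTC.
Karachi is UTC+5:00, so local arrival = 18:58 + 5:00 = 23:58 on Sep 16.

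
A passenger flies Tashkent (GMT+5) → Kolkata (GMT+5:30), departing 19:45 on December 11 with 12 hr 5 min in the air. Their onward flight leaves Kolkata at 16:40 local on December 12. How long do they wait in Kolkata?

Convert departure to UTC: 19:45 − 5:00 = 14:45 UTC on Dec 11.
Add 12 hours 5 minutes flight time → 02:50 UTC (Dec 12).
Kolkata is UTC+5:30, so local arrival = 02:50 + 5:30 = 08:20 on Dec 12.
Layover = 16:40 − 08:20 = 8 hours 20 minutes.

8 hours 20 minutes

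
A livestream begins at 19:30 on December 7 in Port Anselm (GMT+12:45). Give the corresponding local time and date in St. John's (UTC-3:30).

St. John's is 16:15 behind Port Anselm.
Shift by the zone difference: 19:30 − 16:15 = 03:15 on Dec 7 in St. John's.

03:15 on Dec 7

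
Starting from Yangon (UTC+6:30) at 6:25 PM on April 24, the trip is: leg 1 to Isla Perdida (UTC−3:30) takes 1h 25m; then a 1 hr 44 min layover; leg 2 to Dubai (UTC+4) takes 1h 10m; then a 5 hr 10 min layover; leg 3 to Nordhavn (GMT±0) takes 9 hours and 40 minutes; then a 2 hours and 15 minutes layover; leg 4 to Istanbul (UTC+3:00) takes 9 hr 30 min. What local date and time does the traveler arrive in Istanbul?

9:49 PM on Apr 25

Convert departure to UTC: 6:25 PM − 6:30 = 11:55 AM UTC on Apr 24.
Add 1 hour 25 minutes leg 1 → 1:20 PM UTC.
Add 1 hour and 44 minutes layover in Isla Perdida → 3:04 PM UTC.
Add 1 hour and 10 minutes leg 2 → 4:14 PM UTC.
Add 5 hours 10 minutes layover in Dubai → 9:24 PM UTC.
Add 9 hours and 40 minutes leg 3 → 7:04 AM UTC (Apr 25).
Add 2 hours and 15 minutes layover in Nordhavn → 9:19 AM UTC.
Add 9 hours and 30 minutes leg 4 → 6:49 PM UTC.
Istanbul is UTC+3:00, so local arrival = 6:49 PM + 3:00 = 9:49 PM on Apr 25.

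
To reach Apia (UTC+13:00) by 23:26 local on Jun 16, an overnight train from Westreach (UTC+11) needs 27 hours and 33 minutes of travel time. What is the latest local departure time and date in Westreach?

17:53 on June 15

Target arrival in UTC: 23:26 − 13:00 = 10:26 on Jun 16.
Subtract 27 hours and 33 minutes → departure 06:53 UTC on Jun 15.
Westreach is UTC+11:00: 06:53 + 11:00 = 17:53 on Jun 15.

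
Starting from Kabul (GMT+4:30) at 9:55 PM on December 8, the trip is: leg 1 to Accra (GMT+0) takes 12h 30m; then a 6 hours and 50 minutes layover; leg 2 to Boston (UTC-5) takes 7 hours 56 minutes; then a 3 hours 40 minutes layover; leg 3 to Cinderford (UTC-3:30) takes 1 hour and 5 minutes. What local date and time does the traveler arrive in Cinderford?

9:56 PM on December 9

Convert departure to UTC: 9:55 PM − 4:30 = 5:25 PM UTC on Dec 8.
Add 12 hours and 30 minutes leg 1 → 5:55 AM UTC (Dec 9).
Add 6 hours and 50 minutes layover in Accra → 12:45 PM UTC.
Add 7 hours and 56 minutes leg 2 → 8:41 PM UTC.
Add 3 hours and 40 minutes layover in Boston → 12:21 AM UTC (Dec 10).
Add 1 hour and 5 minutes leg 3 → 1:26 AM UTC.
Cinderford is UTC−3:30, so local arrival = 1:26 AM − 3:30 = 9:56 PM on Dec 9.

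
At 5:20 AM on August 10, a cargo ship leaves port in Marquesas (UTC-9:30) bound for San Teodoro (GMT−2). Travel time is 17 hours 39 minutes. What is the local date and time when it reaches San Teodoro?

6:29 AM on Aug 11

Convert departure to UTC: 5:20 AM + 9:30 = 2:50 PM UTC on Aug 10.
Add 17 hours 39 minutes travel time → 8:29 AM UTC (Aug 11).
San Teodoro is UTC−2:00, so local arrival = 8:29 AM − 2:00 = 6:29 AM on Aug 11.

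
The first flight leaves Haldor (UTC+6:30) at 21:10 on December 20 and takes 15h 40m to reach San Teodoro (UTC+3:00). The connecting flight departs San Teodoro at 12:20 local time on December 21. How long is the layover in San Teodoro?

Convert departure to UTC: 21:10 − 6:30 = 14:40 UTC on Dec 20.
Add 15 hours 40 minutes flight time → 06:20 UTC (Dec 21).
San Teodoro is UTC+3:00, so local arrival = 06:20 + 3:00 = 09:20 on Dec 21.
Layover = 12:20 − 09:20 = 3 hours.

3 hours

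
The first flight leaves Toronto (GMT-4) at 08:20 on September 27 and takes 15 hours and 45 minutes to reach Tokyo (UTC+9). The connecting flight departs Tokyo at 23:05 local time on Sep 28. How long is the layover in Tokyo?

10 hours

Convert departure to UTC: 08:20 + 4:00 = 12:20 UTC on Sep 27.
Add 15 hours and 45 minutes flight time → 04:05 UTC (Sep 28).
Tokyo is UTC+9:00, so local arrival = 04:05 + 9:00 = 13:05 on Sep 28.
Layover = 23:05 − 13:05 = 10 hours.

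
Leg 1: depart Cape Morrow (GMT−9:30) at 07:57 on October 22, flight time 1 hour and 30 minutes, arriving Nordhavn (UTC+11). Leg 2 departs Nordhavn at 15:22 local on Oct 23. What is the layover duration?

9 hours 25 minutes

Convert departure to UTC: 07:57 + 9:30 = 17:27 UTC on Oct 22.
Add 1 hour and 30 minutes flight time → 18:57 UTC.
Nordhavn is UTC+11:00, so local arrival = 18:57 + 11:00 = 05:57 on Oct 23.
Layover = 15:22 − 05:57 = 9 hours 25 minutes.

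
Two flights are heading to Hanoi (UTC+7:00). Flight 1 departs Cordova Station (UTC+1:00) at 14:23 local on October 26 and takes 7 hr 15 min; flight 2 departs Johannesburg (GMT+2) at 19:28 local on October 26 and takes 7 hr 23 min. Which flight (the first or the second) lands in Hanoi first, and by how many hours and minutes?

Flight 1 in UTC: 14:23 − 1:00 = 13:23 on Oct 26.
+7 hours and 15 minutes → arrive 20:38 UTC on Oct 26.
Flight 2 in UTC: 19:28 − 2:00 = 17:28 on Oct 26.
+7 hours 23 minutes → arrive 00:51 UTC on Oct 27.
Flight 1 lands earlier by 4 hours 13 minutes.

the first, by 4 hours 13 minutes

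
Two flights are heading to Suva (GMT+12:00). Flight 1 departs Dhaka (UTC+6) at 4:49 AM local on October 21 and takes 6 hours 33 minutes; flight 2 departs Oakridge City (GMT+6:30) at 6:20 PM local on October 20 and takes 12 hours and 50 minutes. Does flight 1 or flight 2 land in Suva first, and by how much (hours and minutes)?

the second, by 4 hours 42 minutes

Flight 1 in UTC: 4:49 AM − 6:00 = 10:49 PM on Oct 20.
+6 hours 33 minutes → arrive 5:22 AM UTC on Oct 21.
Flight 2 in UTC: 6:20 PM − 6:30 = 11:50 AM on Oct 20.
+12 hours and 50 minutes → arrive 12:40 AM UTC on Oct 21.
Flight 2 lands earlier by 4 hours 42 minutes.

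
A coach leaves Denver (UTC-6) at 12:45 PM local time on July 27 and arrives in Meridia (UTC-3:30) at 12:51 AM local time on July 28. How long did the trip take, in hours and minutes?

9 hours 36 minutes

Meridia is 2:30 ahead of Denver.
Clock-face elapsed time (ignoring zones) is 12 hours 6 minutes.
Actual elapsed = 12 hours 6 minutes − 2:30 = 9 hours 36 minutes.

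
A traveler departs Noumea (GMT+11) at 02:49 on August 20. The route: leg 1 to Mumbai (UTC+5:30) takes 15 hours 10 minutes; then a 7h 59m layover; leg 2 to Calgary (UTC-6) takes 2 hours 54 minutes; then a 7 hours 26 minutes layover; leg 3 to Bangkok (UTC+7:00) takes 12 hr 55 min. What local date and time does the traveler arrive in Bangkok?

Convert departure to UTC: 02:49 − 11:00 = 15:49 UTC on Aug 19.
Add 15 hours and 10 minutes leg 1 → 06:59 UTC (Aug 20).
Add 7 hours and 59 minutes layover in Mumbai → 14:58 UTC.
Add 2 hours and 54 minutes leg 2 → 17:52 UTC.
Add 7 hours 26 minutes layover in Calgary → 01:18 UTC (Aug 21).
Add 12 hours and 55 minutes leg 3 → 14:13 UTC.
Bangkok is UTC+7:00, so local arrival = 14:13 + 7:00 = 21:13 on Aug 21.

21:13 on August 21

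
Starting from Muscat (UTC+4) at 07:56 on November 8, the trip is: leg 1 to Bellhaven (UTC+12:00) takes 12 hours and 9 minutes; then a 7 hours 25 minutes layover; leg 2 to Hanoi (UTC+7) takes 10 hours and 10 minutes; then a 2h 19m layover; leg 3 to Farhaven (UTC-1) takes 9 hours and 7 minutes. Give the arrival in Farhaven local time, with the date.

Convert departure to UTC: 07:56 − 4:00 = 03:56 UTC on Nov 8.
Add 12 hours and 9 minutes leg 1 → 16:05 UTC.
Add 7 hours 25 minutes layover in Bellhaven → 23:30 UTC.
Add 10 hours 10 minutes leg 2 → 09:40 UTC (Nov 9).
Add 2 hours 19 minutes layover in Hanoi → 11:59 UTC.
Add 9 hours 7 minutes leg 3 → 21:06 UTC.
Farhaven is UTC−1:00, so local arrival = 21:06 − 1:00 = 20:06 on Nov 9.

20:06 on Nov 9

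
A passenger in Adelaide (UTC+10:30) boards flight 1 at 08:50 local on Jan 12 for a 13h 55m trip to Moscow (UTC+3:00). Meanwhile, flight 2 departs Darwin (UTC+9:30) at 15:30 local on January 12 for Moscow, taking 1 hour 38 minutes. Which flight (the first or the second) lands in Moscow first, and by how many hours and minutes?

the second, by 4 hours 37 minutes

Flight 1 in UTC: 08:50 − 10:30 = 22:20 on Jan 11.
+13 hours and 55 minutes → arrive 12:15 UTC on Jan 12.
Flight 2 in UTC: 15:30 − 9:30 = 06:00 on Jan 12.
+1 hour 38 minutes → arrive 07:38 UTC on Jan 12.
Flight 2 lands earlier by 4 hours 37 minutes.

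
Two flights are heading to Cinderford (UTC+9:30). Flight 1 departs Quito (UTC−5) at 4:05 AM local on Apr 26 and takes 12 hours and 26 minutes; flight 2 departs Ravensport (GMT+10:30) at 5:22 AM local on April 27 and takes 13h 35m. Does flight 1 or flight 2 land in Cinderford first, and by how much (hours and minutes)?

the first, by 10 hours 56 minutes

Flight 1 in UTC: 4:05 AM + 5:00 = 9:05 AM on Apr 26.
+12 hours and 26 minutes → arrive 9:31 PM UTC on Apr 26.
Flight 2 in UTC: 5:22 AM − 10:30 = 6:52 PM on Apr 26.
+13 hours 35 minutes → arrive 8:27 AM UTC on Apr 27.
Flight 1 lands earlier by 10 hours 56 minutes.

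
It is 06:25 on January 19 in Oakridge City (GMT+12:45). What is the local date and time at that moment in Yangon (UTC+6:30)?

In UTC: 06:25 − 12:45 = 17:40 on Jan 18.
Yangon is UTC+6:30: 17:40 + 6:30 = 00:10 on Jan 19.

00:10 on January 19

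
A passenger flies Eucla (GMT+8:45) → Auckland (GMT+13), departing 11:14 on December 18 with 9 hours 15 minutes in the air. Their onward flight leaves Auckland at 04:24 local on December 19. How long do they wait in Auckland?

Convert departure to UTC: 11:14 − 8:45 = 02:29 UTC on Dec 18.
Add 9 hours and 15 minutes flight time → 11:44 UTC.
Auckland is UTC+13:00, so local arrival = 11:44 + 13:00 = 00:44 on Dec 19.
Layover = 04:24 − 00:44 = 3 hours 40 minutes.

3 hours 40 minutes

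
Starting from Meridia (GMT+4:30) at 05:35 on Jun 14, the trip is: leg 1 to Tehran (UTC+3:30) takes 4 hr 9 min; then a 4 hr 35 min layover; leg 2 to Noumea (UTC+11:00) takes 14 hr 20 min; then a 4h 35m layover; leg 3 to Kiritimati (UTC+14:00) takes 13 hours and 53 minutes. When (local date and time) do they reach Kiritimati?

08:37 on June 16

Convert departure to UTC: 05:35 − 4:30 = 01:05 UTC on Jun 14.
Add 4 hours 9 minutes leg 1 → 05:14 UTC.
Add 4 hours 35 minutes layover in Tehran → 09:49 UTC.
Add 14 hours 20 minutes leg 2 → 00:09 UTC (Jun 15).
Add 4 hours and 35 minutes layover in Noumea → 04:44 UTC.
Add 13 hours 53 minutes leg 3 → 18:37 UTC.
Kiritimati is UTC+14:00, so local arrival = 18:37 + 14:00 = 08:37 on Jun 16.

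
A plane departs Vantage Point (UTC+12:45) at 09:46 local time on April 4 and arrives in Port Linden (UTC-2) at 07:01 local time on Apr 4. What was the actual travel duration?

12 hours

Departure in UTC: 09:46 − 12:45 = 21:01 on Apr 3.
Arrival in UTC: 07:01 + 2:00 = 09:01 on Apr 4.
Elapsed = 09:01 − 21:01 (+1 day) = 12 hours.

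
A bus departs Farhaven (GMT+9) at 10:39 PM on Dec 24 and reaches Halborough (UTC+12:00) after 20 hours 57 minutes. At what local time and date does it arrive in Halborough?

Convert departure to UTC: 10:39 PM − 9:00 = 1:39 PM UTC on Dec 24.
Add 20 hours 57 minutes travel time → 10:36 AM UTC (Dec 25).
Halborough is UTC+12:00, so local arrival = 10:36 AM + 12:00 = 10:36 PM on Dec 25.

10:36 PM on December 25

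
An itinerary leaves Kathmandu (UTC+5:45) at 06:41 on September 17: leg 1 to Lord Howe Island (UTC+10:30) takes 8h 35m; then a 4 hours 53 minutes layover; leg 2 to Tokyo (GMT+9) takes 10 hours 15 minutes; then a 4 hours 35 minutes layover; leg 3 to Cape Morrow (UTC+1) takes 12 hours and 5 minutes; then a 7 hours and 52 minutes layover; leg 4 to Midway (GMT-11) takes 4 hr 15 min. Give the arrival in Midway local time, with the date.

18:26 on September 18

Convert departure to UTC: 06:41 − 5:45 = 00:56 UTC on Sep 17.
Add 8 hours 35 minutes leg 1 → 09:31 UTC.
Add 4 hours 53 minutes layover in Lord Howe Island → 14:24 UTC.
Add 10 hours and 15 minutes leg 2 → 00:39 UTC (Sep 18).
Add 4 hours and 35 minutes layover in Tokyo → 05:14 UTC.
Add 12 hours and 5 minutes leg 3 → 17:19 UTC.
Add 7 hours and 52 minutes layover in Cape Morrow → 01:11 UTC (Sep 19).
Add 4 hours 15 minutes leg 4 → 05:26 UTC.
Midway is UTC−11:00, so local arrival = 05:26 − 11:00 = 18:26 on Sep 18.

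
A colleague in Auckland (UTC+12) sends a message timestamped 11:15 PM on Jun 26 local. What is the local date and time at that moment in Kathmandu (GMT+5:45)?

In UTC: 11:15 PM − 12:00 = 11:15 AM on Jun 26.
Kathmandu is UTC+5:45: 11:15 AM + 5:45 = 5:00 PM on Jun 26.

5:00 PM on Jun 26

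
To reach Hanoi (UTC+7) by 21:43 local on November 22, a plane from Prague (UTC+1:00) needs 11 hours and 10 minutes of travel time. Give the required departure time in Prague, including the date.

04:33 on November 22

Target arrival in UTC: 21:43 − 7:00 = 14:43 on Nov 22.
Subtract 11 hours and 10 minutes → departure 03:33 UTC on Nov 22.
Prague is UTC+1:00: 03:33 + 1:00 = 04:33 on Nov 22.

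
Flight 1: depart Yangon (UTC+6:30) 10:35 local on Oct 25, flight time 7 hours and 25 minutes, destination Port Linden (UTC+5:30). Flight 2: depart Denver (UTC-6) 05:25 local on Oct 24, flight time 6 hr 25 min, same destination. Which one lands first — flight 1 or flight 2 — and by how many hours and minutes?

the second, by 17 hours 40 minutes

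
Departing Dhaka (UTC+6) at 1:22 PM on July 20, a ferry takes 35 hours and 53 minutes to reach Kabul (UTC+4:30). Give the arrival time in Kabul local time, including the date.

Kabul is 1:30 behind Dhaka.
After 35 hours 53 minutes it is 1:15 AM (Jul 22) in Dhaka.
Shift by the zone difference: 1:15 AM − 1:30 = 11:45 PM on Jul 21 in Kabul.

11:45 PM on July 21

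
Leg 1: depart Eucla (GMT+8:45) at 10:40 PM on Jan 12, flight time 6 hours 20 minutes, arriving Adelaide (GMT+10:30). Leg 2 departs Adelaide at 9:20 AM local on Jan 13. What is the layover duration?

2 hours 35 minutes

Convert departure to UTC: 10:40 PM − 8:45 = 1:55 PM UTC on Jan 12.
Add 6 hours 20 minutes flight time → 8:15 PM UTC.
Adelaide is UTC+10:30, so local arrival = 8:15 PM + 10:30 = 6:45 AM on Jan 13.
Layover = 9:20 AM − 6:45 AM = 2 hours 35 minutes.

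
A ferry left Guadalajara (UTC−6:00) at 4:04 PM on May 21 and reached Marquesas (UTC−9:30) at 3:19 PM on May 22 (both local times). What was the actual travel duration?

Marquesas is 3:30 behind Guadalajara.
Clock-face elapsed time (ignoring zones) is 23 hours 15 minutes.
Actual elapsed = 23 hours 15 minutes + 3:30 = 26 hours 45 minutes.

26 hours 45 minutes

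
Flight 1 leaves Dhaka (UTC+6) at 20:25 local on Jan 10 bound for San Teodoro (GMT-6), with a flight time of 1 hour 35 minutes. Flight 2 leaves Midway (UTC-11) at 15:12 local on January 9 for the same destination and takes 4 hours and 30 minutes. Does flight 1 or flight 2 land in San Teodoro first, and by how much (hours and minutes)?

Flight 1 in UTC: 20:25 − 6:00 = 14:25 on Jan 10.
+1 hour 35 minutes → arrive 16:00 UTC on Jan 10.
Flight 2 in UTC: 15:12 + 11:00 = 02:12 on Jan 10.
+4 hours 30 minutes → arrive 06:42 UTC on Jan 10.
Flight 2 lands earlier by 9 hours 18 minutes.

the second, by 9 hours 18 minutes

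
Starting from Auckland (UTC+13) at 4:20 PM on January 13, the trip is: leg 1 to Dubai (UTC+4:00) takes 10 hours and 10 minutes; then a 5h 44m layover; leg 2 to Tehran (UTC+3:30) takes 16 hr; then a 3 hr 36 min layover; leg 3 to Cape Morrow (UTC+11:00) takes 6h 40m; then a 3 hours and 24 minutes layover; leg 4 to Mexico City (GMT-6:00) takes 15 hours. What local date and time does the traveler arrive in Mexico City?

9:54 AM on January 15

Convert departure to UTC: 4:20 PM − 13:00 = 3:20 AM UTC on Jan 13.
Add 10 hours and 10 minutes leg 1 → 1:30 PM UTC.
Add 5 hours 44 minutes layover in Dubai → 7:14 PM UTC.
Add 16 hours leg 2 → 11:14 AM UTC (Jan 14).
Add 3 hours 36 minutes layover in Tehran → 2:50 PM UTC.
Add 6 hours and 40 minutes leg 3 → 9:30 PM UTC.
Add 3 hours and 24 minutes layover in Cape Morrow → 12:54 AM UTC (Jan 15).
Add 15 hours leg 4 → 3:54 PM UTC.
Mexico City is UTC−6:00, so local arrival = 3:54 PM − 6:00 = 9:54 AM on Jan 15.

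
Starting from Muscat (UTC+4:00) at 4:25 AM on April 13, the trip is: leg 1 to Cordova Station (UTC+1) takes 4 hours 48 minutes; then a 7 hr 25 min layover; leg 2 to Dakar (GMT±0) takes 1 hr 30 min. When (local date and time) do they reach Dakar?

2:08 PM on April 13

Convert departure to UTC: 4:25 AM − 4:00 = 12:25 AM UTC on Apr 13.
Add 4 hours 48 minutes leg 1 → 5:13 AM UTC.
Add 7 hours and 25 minutes layover in Cordova Station → 12:38 PM UTC.
Add 1 hour 30 minutes leg 2 → 2:08 PM UTC.
Dakar is UTC+0, so local arrival is the same: 2:08 PM on Apr 13.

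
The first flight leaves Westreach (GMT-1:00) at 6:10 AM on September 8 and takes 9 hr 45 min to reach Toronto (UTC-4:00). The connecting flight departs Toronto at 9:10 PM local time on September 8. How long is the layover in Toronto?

Convert departure to UTC: 6:10 AM + 1:00 = 7:10 AM UTC on Sep 8.
Add 9 hours and 45 minutes flight time → 4:55 PM UTC.
Toronto is UTC−4:00, so local arrival = 4:55 PM − 4:00 = 12:55 PM on Sep 8.
Layover = 9:10 PM − 12:55 PM = 8 hours 15 minutes.

8 hours 15 minutes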